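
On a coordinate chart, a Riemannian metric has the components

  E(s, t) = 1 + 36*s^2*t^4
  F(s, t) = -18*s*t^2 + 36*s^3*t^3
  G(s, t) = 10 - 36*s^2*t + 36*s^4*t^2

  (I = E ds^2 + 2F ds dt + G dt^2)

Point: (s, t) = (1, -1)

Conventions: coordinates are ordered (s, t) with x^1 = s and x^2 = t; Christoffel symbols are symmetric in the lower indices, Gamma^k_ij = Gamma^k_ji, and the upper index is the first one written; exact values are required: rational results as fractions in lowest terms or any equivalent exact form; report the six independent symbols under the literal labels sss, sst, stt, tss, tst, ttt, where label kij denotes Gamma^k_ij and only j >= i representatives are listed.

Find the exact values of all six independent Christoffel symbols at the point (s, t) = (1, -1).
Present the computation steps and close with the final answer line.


E = 37, F = -54, G = 82 at the point
E_s = 72, E_t = -144, F_s = -126, F_t = 144, G_s = 216, G_t = -108
EG - F^2 = 118;  g^inv = (1/118) * [[82, 54], [54, 37]]
first-kind symbols [ij,l] = (1/2)(d_i g_jl + d_j g_il - d_l g_ij): [ss,s] = E_s/2 = 36, [ss,t] = F_s - E_t/2 = -54, [st,s] = E_t/2 = -72, [st,t] = G_s/2 = 108, [tt,s] = F_t - G_s/2 = 36, [tt,t] = G_t/2 = -54
Gamma^s_ij = (G*[ij,s] - F*[ij,t])/(EG - F^2), Gamma^t_ij = (E*[ij,t] - F*[ij,s])/(EG - F^2)

Answer: Gamma_sss = 18/59, Gamma_sst = -36/59, Gamma_stt = 18/59, Gamma_tss = -27/59, Gamma_tst = 54/59, Gamma_ttt = -27/59


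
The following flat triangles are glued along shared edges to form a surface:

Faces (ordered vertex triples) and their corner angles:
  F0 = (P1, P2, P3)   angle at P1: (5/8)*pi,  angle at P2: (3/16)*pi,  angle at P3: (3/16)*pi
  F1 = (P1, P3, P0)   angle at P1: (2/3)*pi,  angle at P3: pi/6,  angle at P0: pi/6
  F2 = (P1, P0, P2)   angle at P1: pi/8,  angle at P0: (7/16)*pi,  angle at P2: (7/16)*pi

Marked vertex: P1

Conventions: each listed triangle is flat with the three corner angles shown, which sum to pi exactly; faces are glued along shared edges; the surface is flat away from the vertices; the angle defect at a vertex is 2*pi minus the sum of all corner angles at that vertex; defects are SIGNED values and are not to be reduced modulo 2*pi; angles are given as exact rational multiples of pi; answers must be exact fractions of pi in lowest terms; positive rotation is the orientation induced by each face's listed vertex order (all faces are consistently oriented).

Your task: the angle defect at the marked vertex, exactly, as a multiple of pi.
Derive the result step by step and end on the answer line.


Sum of corner angles at P1: (17/12)*pi
defect = 2*pi - (17/12)*pi

Answer: defect(P1) = (7/12)*pi


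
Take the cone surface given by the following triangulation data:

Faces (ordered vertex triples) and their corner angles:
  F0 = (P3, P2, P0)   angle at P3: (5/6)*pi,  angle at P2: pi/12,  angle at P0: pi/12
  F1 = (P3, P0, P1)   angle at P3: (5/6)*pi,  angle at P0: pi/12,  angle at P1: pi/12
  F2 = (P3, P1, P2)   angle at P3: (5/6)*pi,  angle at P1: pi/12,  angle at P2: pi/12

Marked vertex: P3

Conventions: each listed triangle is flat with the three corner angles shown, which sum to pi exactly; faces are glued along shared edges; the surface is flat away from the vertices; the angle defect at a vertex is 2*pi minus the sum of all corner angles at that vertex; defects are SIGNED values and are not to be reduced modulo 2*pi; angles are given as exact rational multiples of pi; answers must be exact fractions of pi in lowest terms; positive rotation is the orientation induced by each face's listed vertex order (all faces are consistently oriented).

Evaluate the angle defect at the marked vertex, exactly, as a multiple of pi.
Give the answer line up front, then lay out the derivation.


Answer: defect(P3) = -pi/2

Sum of corner angles at P3: (5/2)*pi
defect = 2*pi - (5/2)*pi


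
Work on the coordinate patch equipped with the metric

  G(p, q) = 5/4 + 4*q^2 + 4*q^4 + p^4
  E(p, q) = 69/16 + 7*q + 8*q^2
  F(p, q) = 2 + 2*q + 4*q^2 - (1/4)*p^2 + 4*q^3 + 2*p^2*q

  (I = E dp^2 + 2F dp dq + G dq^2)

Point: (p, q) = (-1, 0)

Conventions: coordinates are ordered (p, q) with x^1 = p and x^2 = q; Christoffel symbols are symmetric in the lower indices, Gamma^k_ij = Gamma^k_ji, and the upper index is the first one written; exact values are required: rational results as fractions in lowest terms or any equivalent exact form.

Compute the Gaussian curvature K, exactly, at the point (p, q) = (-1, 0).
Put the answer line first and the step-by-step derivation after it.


Answer: K = -66944/36125

E = 69/16, F = 7/4, G = 9/4, EG - F^2 = 425/64 at the point
E_p = 0, E_q = 7, F_p = 1/2, F_q = 4, G_p = -4, G_q = 0
E_qq = 16, F_pq = -4, G_pp = 12
Compute both Brioschi determinants and normalise by (EG - F^2)^2.
M1 = [[-E_qq/2 + F_pq - G_pp/2, E_p/2, F_p - E_q/2], [F_q - G_p/2, E, F], [G_q/2, F, G]] = [[-18, 0, -3], [6, 69/16, 7/4], [0, 7/4, 9/4]]; det M1 = -4833/32
M2 = [[0, E_q/2, G_p/2], [E_q/2, E, F], [G_p/2, F, G]] = [[0, 7/2, -2], [7/2, 69/16, 7/4], [-2, 7/4, 9/4]]; det M2 = -1109/16
det M1 - det M2 = -2615/32; K = -2615/32 / (425/64)^2 = -66944/36125


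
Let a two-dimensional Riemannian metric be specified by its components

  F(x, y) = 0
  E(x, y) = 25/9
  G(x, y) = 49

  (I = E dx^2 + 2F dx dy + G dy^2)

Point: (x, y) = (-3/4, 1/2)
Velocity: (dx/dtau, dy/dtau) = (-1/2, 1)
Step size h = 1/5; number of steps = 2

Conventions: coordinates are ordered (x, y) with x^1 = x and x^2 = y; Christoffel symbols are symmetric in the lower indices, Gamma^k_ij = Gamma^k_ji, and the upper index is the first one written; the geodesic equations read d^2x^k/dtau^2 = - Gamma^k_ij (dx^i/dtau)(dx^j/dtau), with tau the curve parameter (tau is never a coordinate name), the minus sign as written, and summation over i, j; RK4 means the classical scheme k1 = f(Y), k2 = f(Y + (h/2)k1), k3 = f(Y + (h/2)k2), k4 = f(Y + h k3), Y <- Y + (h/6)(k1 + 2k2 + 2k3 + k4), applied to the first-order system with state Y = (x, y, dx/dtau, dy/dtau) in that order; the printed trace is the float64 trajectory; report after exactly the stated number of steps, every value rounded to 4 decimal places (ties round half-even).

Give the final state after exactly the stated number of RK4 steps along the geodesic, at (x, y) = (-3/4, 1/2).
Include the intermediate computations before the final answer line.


f(Y) = (dx/dtau, dy/dtau, -Gamma^x_ij Y'^i Y'^j, -Gamma^y_ij Y'^i Y'^j) with the Gammas evaluated at the stage position; h = 0.200000; intermediate values shown to 6 dp
step 0: x = -0.7500, y = 0.5000, dx/dtau = -0.5000, dy/dtau = 1.0000
step 1:
  k1: at (x, y) = (-0.750000, 0.500000), (dx/dtau, dy/dtau) = (-0.500000, 1.000000); Gamma_xxx = 0.000000, Gamma_xxy = 0.000000, Gamma_xyy = 0.000000, Gamma_yxx = 0.000000, Gamma_yxy = 0.000000, Gamma_yyy = 0.000000; k1 = (-0.500000, 1.000000, 0.000000, 0.000000)
  k2: at (x, y) = (-0.800000, 0.600000), (dx/dtau, dy/dtau) = (-0.500000, 1.000000); Gamma_xxx = 0.000000, Gamma_xxy = 0.000000, Gamma_xyy = 0.000000, Gamma_yxx = 0.000000, Gamma_yxy = 0.000000, Gamma_yyy = 0.000000; k2 = (-0.500000, 1.000000, 0.000000, 0.000000)
  k3: at (x, y) = (-0.800000, 0.600000), (dx/dtau, dy/dtau) = (-0.500000, 1.000000); Gamma_xxx = 0.000000, Gamma_xxy = 0.000000, Gamma_xyy = 0.000000, Gamma_yxx = 0.000000, Gamma_yxy = 0.000000, Gamma_yyy = 0.000000; k3 = (-0.500000, 1.000000, 0.000000, 0.000000)
  k4: at (x, y) = (-0.850000, 0.700000), (dx/dtau, dy/dtau) = (-0.500000, 1.000000); Gamma_xxx = 0.000000, Gamma_xxy = 0.000000, Gamma_xyy = 0.000000, Gamma_yxx = 0.000000, Gamma_yxy = 0.000000, Gamma_yyy = 0.000000; k4 = (-0.500000, 1.000000, 0.000000, 0.000000)
  Y <- Y + (h/6)(k1 + 2k2 + 2k3 + k4): x = -0.8500, y = 0.7000, dx/dtau = -0.5000, dy/dtau = 1.0000
step 2:
  k1: at (x, y) = (-0.850000, 0.700000), (dx/dtau, dy/dtau) = (-0.500000, 1.000000); Gamma_xxx = 0.000000, Gamma_xxy = 0.000000, Gamma_xyy = 0.000000, Gamma_yxx = 0.000000, Gamma_yxy = 0.000000, Gamma_yyy = 0.000000; k1 = (-0.500000, 1.000000, 0.000000, 0.000000)
  k2: at (x, y) = (-0.900000, 0.800000), (dx/dtau, dy/dtau) = (-0.500000, 1.000000); Gamma_xxx = 0.000000, Gamma_xxy = 0.000000, Gamma_xyy = 0.000000, Gamma_yxx = 0.000000, Gamma_yxy = 0.000000, Gamma_yyy = 0.000000; k2 = (-0.500000, 1.000000, 0.000000, 0.000000)
  k3: at (x, y) = (-0.900000, 0.800000), (dx/dtau, dy/dtau) = (-0.500000, 1.000000); Gamma_xxx = 0.000000, Gamma_xxy = 0.000000, Gamma_xyy = 0.000000, Gamma_yxx = 0.000000, Gamma_yxy = 0.000000, Gamma_yyy = 0.000000; k3 = (-0.500000, 1.000000, 0.000000, 0.000000)
  k4: at (x, y) = (-0.950000, 0.900000), (dx/dtau, dy/dtau) = (-0.500000, 1.000000); Gamma_xxx = 0.000000, Gamma_xxy = 0.000000, Gamma_xyy = 0.000000, Gamma_yxx = 0.000000, Gamma_yxy = 0.000000, Gamma_yyy = 0.000000; k4 = (-0.500000, 1.000000, 0.000000, 0.000000)
  Y <- Y + (h/6)(k1 + 2k2 + 2k3 + k4): x = -0.9500, y = 0.9000, dx/dtau = -0.5000, dy/dtau = 1.0000

Answer: x = -0.9500, y = 0.9000, dx/dtau = -0.5000, dy/dtau = 1.0000


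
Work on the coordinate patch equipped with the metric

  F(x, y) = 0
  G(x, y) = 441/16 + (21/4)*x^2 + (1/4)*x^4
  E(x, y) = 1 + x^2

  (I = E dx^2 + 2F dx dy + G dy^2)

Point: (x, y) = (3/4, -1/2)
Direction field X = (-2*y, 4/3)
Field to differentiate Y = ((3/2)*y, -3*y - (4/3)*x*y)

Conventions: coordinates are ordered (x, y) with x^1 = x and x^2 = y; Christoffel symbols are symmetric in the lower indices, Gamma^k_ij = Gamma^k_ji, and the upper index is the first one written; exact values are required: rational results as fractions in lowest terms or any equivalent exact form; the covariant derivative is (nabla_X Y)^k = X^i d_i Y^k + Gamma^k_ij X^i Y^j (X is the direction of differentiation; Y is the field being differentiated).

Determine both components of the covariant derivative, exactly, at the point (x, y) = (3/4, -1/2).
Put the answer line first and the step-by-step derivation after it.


Answer: (nabla_X Y)^x = -136/25, (nabla_X Y)^y = -802/177

E = 25/16, F = 0, G = 31329/1024 at the point
E_x = 3/2, E_y = 0, F_x = 0, F_y = 0, G_x = 531/64, G_y = 0
EG - F^2 = 783225/16384;  g^inv = (16384/783225) * [[31329/1024, 0], [0, 25/16]]
first-kind symbols [ij,l] = (1/2)(d_i g_jl + d_j g_il - d_l g_ij): [xx,x] = E_x/2 = 3/4, [xx,y] = F_x - E_y/2 = 0, [xy,x] = E_y/2 = 0, [xy,y] = G_x/2 = 531/128, [yy,x] = F_y - G_x/2 = -531/128, [yy,y] = G_y/2 = 0
Gamma^x_ij = (G*[ij,x] - F*[ij,y])/(EG - F^2), Gamma^y_ij = (E*[ij,y] - F*[ij,x])/(EG - F^2)
Gamma_xxx = 12/25, Gamma_xxy = 0, Gamma_xyy = -531/200, Gamma_yxx = 0, Gamma_yxy = 8/59, Gamma_yyy = 0
X = (1, 4/3), Y = (-3/4, 2) at the point


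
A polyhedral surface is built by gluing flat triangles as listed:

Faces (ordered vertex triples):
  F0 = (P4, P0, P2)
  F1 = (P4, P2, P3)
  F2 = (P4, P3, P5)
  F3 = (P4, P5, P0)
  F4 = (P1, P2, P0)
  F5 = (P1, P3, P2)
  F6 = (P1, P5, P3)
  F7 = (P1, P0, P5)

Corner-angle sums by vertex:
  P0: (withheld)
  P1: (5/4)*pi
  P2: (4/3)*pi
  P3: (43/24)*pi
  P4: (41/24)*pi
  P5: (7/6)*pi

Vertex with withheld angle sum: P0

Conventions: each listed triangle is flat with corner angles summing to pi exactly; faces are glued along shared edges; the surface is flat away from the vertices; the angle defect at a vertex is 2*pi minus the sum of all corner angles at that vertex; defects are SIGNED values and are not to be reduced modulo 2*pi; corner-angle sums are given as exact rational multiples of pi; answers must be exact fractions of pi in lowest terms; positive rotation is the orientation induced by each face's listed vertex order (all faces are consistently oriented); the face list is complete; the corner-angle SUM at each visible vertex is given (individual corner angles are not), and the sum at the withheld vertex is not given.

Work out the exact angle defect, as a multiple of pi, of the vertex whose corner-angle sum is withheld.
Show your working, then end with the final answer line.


V = 6, E = 12, F = 8; chi = V - E + F = 2
Gauss-Bonnet: total defect = 2*pi*chi = 4*pi; visible defects sum to (11/4)*pi

Answer: defect(P0) = (5/4)*pi


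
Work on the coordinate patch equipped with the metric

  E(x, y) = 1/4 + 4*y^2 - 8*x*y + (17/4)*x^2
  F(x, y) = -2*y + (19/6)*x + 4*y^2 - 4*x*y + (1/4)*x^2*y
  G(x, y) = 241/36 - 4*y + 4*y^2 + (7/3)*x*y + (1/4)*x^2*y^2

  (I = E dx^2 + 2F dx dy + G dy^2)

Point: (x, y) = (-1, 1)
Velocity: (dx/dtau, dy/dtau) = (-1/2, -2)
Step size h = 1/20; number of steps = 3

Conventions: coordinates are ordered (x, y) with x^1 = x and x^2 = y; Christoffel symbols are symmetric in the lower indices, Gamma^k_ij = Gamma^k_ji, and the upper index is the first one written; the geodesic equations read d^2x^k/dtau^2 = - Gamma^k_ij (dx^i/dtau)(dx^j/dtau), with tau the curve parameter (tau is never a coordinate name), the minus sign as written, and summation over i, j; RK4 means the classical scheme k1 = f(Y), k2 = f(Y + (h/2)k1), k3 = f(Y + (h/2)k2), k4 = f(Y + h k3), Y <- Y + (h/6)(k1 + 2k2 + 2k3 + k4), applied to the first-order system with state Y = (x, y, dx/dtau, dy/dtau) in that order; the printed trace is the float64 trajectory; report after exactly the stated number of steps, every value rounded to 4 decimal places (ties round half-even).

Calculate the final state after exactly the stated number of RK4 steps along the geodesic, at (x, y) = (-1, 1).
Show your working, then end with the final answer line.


f(Y) = (dx/dtau, dy/dtau, -Gamma^x_ij Y'^i Y'^j, -Gamma^y_ij Y'^i Y'^j) with the Gammas evaluated at the stage position; h = 0.050000; intermediate values shown to 6 dp
step 0: x = -1.0000, y = 1.0000, dx/dtau = -0.5000, dy/dtau = -2.0000
step 1:
  k1: at (x, y) = (-1.000000, 1.000000), (dx/dtau, dy/dtau) = (-0.500000, -2.000000); Gamma_xxx = -0.139147, Gamma_xxy = 0.511630, Gamma_xyy = 0.596259, Gamma_yxx = -1.931052, Gamma_yxy = -0.143319, Gamma_yyy = -0.163763; k1 = (-0.500000, -2.000000, -3.373509, 1.424455)
  k2: at (x, y) = (-1.012500, 0.950000), (dx/dtau, dy/dtau) = (-0.584338, -1.964389); Gamma_xxx = -0.202898, Gamma_xxy = 0.509382, Gamma_xyy = 0.591711, Gamma_yxx = -1.878671, Gamma_yxy = -0.098370, Gamma_yyy = -0.149866; k2 = (-0.584338, -1.964389, -3.383435, 1.445612)
  k3: at (x, y) = (-1.014608, 0.950890), (dx/dtau, dy/dtau) = (-0.584586, -1.963860); Gamma_xxx = -0.200877, Gamma_xxy = 0.508822, Gamma_xyy = 0.591180, Gamma_yxx = -1.884037, Gamma_yxy = -0.099332, Gamma_yyy = -0.150581; k3 = (-0.584586, -1.963860, -3.379683, 1.452681)
  k4: at (x, y) = (-1.029229, 0.901807), (dx/dtau, dy/dtau) = (-0.668984, -1.927366); Gamma_xxx = -0.262191, Gamma_xxy = 0.508352, Gamma_xyy = 0.586597, Gamma_yxx = -1.837690, Gamma_yxy = -0.056009, Gamma_yyy = -0.139186; k4 = (-0.668984, -1.927366, -3.372629, 1.483914)
  Y <- Y + (h/6)(k1 + 2k2 + 2k3 + k4): x = -1.0292, y = 0.9018, dx/dtau = -0.6689, dy/dtau = -1.9275
step 2:
  k1: at (x, y) = (-1.029224, 0.901801), (dx/dtau, dy/dtau) = (-0.668936, -1.927459); Gamma_xxx = -0.262201, Gamma_xxy = 0.508354, Gamma_xyy = 0.586598, Gamma_yxx = -1.837671, Gamma_yxy = -0.056003, Gamma_yyy = -0.139184; k1 = (-0.668936, -1.927459, -3.372831, 1.483810)
  k2: at (x, y) = (-1.045947, 0.853615), (dx/dtau, dy/dtau) = (-0.753257, -1.890363); Gamma_xxx = -0.321237, Gamma_xxy = 0.509621, Gamma_xyy = 0.581827, Gamma_yxx = -1.797034, Gamma_yxy = -0.014158, Gamma_yyy = -0.130255; k2 = (-0.753257, -1.890363, -3.348204, 1.525413)
  k3: at (x, y) = (-1.048055, 0.854542), (dx/dtau, dy/dtau) = (-0.752642, -1.889323); Gamma_xxx = -0.319279, Gamma_xxy = 0.508932, Gamma_xyy = 0.581267, Gamma_yxx = -1.802146, Gamma_yxy = -0.015021, Gamma_yyy = -0.130906; k3 = (-0.752642, -1.889323, -3.341383, 1.530853)
  k4: at (x, y) = (-1.066856, 0.807335), (dx/dtau, dy/dtau) = (-0.836006, -1.850916); Gamma_xxx = -0.376141, Gamma_xxy = 0.511754, Gamma_xyy = 0.576137, Gamma_yxx = -1.766763, Gamma_yxy = 0.025508, Gamma_yyy = -0.124361; k4 = (-0.836006, -1.850916, -3.294647, 1.581905)
  Y <- Y + (h/6)(k1 + 2k2 + 2k3 + k4): x = -1.0669, y = 0.8073, dx/dtau = -0.8360, dy/dtau = -1.8510
step 3:
  k1: at (x, y) = (-1.066863, 0.807320), (dx/dtau, dy/dtau) = (-0.835992, -1.850973); Gamma_xxx = -0.376159, Gamma_xxy = 0.511755, Gamma_xyy = 0.576135, Gamma_yxx = -1.766754, Gamma_yxy = 0.025521, Gamma_yyy = -0.124360; k1 = (-0.835992, -1.850973, -3.294784, 1.581839)
  k2: at (x, y) = (-1.087763, 0.761046), (dx/dtau, dy/dtau) = (-0.918362, -1.811427); Gamma_xxx = -0.430980, Gamma_xxy = 0.516081, Gamma_xyy = 0.570494, Gamma_yxx = -1.736402, Gamma_yxy = 0.064859, Gamma_yyy = -0.120171; k2 = (-0.918362, -1.811427, -3.225508, 1.642983)
  k3: at (x, y) = (-1.089822, 0.762034), (dx/dtau, dy/dtau) = (-0.916630, -1.809899); Gamma_xxx = -0.429043, Gamma_xxy = 0.515272, Gamma_xyy = 0.569938, Gamma_yxx = -1.741264, Gamma_yxy = 0.064048, Gamma_yyy = -0.120752; k3 = (-0.916630, -1.809899, -3.216158, 1.646066)
  k4: at (x, y) = (-1.112695, 0.716825), (dx/dtau, dy/dtau) = (-0.996800, -1.768670); Gamma_xxx = -0.481825, Gamma_xxy = 0.520923, Gamma_xyy = 0.563675, Gamma_yxx = -1.715496, Gamma_yxy = 0.102248, Gamma_yyy = -0.118817; k4 = (-0.996800, -1.768670, -3.121325, 1.715689)
  Y <- Y + (h/6)(k1 + 2k2 + 2k3 + k4): x = -1.1127, y = 0.7168, dx/dtau = -0.9968, dy/dtau = -1.7687

Answer: x = -1.1127, y = 0.7168, dx/dtau = -0.9968, dy/dtau = -1.7687


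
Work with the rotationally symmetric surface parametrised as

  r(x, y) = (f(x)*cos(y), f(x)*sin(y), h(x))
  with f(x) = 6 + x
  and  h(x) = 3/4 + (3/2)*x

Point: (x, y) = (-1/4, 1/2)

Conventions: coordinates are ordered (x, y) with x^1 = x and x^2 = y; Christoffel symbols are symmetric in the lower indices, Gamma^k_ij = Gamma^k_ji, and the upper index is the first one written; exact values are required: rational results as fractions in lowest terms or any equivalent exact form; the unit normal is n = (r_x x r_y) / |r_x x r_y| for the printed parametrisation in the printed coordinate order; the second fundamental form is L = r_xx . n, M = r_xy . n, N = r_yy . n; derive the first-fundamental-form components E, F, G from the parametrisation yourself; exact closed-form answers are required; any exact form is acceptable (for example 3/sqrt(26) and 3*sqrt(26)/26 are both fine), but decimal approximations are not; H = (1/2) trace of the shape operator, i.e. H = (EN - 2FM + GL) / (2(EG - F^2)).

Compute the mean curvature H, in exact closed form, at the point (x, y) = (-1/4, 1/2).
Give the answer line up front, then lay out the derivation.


Answer: H = 6*sqrt(13)/299

f = 23/4, f' = 1, f'' = 0, h' = 3/2, h'' = 0
E = 13/4, F = 0, G = 529/16; answer radicand W^2 = 13/4
unnormalised second-form numerators: l = 0, m = 0, n = 69/8; L = l/sqrt(13/4), and similarly M = m/sqrt(W^2), N = n/sqrt(W^2)
H = (E*n - 2*F*m + G*l) / (2*(EG - F^2)*sqrt(W^2)); E*n - 2*F*m + G*l = 897/32, EG - F^2 = 6877/64, so H = (3/23)/sqrt(13/4)


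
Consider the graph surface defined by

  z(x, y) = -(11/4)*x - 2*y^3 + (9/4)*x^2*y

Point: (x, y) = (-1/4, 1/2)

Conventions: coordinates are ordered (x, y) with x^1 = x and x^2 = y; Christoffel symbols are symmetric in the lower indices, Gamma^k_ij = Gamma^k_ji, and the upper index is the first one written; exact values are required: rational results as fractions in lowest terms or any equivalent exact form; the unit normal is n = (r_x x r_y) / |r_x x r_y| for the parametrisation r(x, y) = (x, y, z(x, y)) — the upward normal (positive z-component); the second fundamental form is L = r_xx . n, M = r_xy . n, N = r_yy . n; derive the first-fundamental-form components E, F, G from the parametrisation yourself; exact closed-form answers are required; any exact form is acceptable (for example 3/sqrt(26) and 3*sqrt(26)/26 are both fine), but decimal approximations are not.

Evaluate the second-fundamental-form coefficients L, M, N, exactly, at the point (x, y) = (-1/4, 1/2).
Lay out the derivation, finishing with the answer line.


z_x = -53/16, z_y = -87/64, z_xx = 9/4, z_xy = -9/8, z_yy = -6
E = 3065/256, F = 4611/1024, G = 11665/4096; answer radicand W^2 = 56609/4096
unnormalised second-form numerators: l = 9/4, m = -9/8, n = -6; L = l/sqrt(56609/4096), and similarly M = m/sqrt(W^2), N = n/sqrt(W^2)

Answer: L = 144*sqrt(56609)/56609, M = -72*sqrt(56609)/56609, N = -384*sqrt(56609)/56609


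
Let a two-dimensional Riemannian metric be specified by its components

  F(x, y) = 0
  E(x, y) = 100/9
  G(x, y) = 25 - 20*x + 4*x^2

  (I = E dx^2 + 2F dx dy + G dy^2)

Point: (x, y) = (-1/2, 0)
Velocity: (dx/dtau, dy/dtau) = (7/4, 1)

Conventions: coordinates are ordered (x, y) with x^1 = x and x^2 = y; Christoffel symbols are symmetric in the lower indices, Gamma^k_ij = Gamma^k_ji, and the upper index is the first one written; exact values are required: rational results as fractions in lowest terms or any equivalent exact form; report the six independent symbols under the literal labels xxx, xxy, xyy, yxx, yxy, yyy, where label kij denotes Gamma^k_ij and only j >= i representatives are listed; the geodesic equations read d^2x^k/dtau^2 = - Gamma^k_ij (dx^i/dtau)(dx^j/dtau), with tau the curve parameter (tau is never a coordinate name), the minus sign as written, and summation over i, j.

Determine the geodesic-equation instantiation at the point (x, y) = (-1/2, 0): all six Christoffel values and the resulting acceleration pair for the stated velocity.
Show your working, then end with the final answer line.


E = 100/9, F = 0, G = 36 at the point
E_x = 0, E_y = 0, F_x = 0, F_y = 0, G_x = -24, G_y = 0
EG - F^2 = 400;  g^inv = (1/400) * [[36, 0], [0, 100/9]]
first-kind symbols [ij,l] = (1/2)(d_i g_jl + d_j g_il - d_l g_ij): [xx,x] = E_x/2 = 0, [xx,y] = F_x - E_y/2 = 0, [xy,x] = E_y/2 = 0, [xy,y] = G_x/2 = -12, [yy,x] = F_y - G_x/2 = 12, [yy,y] = G_y/2 = 0
Gamma^x_ij = (G*[ij,x] - F*[ij,y])/(EG - F^2), Gamma^y_ij = (E*[ij,y] - F*[ij,x])/(EG - F^2)
Gamma_xxx = 0, Gamma_xxy = 0, Gamma_xyy = 27/25, Gamma_yxx = 0, Gamma_yxy = -1/3, Gamma_yyy = 0
d^2x/dtau^2 = -(Gamma_xxx*(7/4)^2 + 2*Gamma_xxy*(7/4)*(1) + Gamma_xyy*(1)^2) = -27/25
d^2y/dtau^2 = -(Gamma_yxx*(7/4)^2 + 2*Gamma_yxy*(7/4)*(1) + Gamma_yyy*(1)^2) = 7/6

Answer: Gamma_xxx = 0, Gamma_xxy = 0, Gamma_xyy = 27/25, Gamma_yxx = 0, Gamma_yxy = -1/3, Gamma_yyy = 0; accelerations (d^2x/dtau^2, d^2y/dtau^2) = (-27/25, 7/6)


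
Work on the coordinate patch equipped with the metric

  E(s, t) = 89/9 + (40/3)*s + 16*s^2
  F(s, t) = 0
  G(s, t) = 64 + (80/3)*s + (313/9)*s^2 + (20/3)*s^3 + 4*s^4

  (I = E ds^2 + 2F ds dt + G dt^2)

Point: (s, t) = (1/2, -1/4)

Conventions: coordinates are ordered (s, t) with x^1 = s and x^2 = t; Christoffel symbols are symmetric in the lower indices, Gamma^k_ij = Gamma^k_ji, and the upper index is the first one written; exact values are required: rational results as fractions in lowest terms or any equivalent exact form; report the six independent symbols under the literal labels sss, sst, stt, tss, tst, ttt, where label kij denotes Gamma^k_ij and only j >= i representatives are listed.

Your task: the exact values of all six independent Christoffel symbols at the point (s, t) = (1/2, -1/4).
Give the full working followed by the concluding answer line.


E = 185/9, F = 0, G = 784/9 at the point
E_s = 88/3, E_t = 0, F_s = 0, F_t = 0, G_s = 616/9, G_t = 0
EG - F^2 = 145040/81;  g^inv = (81/145040) * [[784/9, 0], [0, 185/9]]
first-kind symbols [ij,l] = (1/2)(d_i g_jl + d_j g_il - d_l g_ij): [ss,s] = E_s/2 = 44/3, [ss,t] = F_s - E_t/2 = 0, [st,s] = E_t/2 = 0, [st,t] = G_s/2 = 308/9, [tt,s] = F_t - G_s/2 = -308/9, [tt,t] = G_t/2 = 0
Gamma^s_ij = (G*[ij,s] - F*[ij,t])/(EG - F^2), Gamma^t_ij = (E*[ij,t] - F*[ij,s])/(EG - F^2)

Answer: Gamma_sss = 132/185, Gamma_sst = 0, Gamma_stt = -308/185, Gamma_tss = 0, Gamma_tst = 11/28, Gamma_ttt = 0


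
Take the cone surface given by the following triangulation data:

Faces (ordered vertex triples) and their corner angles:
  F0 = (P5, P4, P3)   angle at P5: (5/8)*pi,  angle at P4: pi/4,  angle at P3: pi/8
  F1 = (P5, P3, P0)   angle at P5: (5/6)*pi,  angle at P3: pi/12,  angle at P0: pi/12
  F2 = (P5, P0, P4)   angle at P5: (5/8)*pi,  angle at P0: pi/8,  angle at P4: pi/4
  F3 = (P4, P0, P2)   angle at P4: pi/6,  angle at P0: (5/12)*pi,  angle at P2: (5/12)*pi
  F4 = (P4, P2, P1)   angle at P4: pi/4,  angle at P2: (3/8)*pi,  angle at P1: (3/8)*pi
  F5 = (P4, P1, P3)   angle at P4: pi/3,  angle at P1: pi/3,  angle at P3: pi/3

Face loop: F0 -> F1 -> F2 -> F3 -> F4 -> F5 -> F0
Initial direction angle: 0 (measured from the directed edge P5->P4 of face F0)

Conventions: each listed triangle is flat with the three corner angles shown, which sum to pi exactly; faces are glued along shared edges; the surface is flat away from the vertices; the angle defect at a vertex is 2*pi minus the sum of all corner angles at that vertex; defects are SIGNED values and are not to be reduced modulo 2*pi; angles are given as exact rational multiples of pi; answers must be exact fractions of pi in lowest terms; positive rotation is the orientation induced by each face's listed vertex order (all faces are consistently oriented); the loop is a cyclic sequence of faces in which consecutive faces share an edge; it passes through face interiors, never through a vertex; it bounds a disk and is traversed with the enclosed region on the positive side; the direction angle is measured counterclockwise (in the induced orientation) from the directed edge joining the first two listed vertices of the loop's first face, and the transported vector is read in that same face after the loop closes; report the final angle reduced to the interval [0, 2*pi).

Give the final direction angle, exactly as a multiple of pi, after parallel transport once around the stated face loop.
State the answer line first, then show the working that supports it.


Answer: final direction angle = (2/3)*pi

enclosed vertex P4: corner angles sum to (5/4)*pi, defect = 2*pi - (5/4)*pi = (3/4)*pi
enclosed vertex P5: corner angles sum to (25/12)*pi, defect = 2*pi - (25/12)*pi = -pi/12
holonomy = initial angle + sum of enclosed defects (mod 2*pi), positive in the induced orientation
final angle = 0 + (2/3)*pi = (2/3)*pi (mod 2*pi)


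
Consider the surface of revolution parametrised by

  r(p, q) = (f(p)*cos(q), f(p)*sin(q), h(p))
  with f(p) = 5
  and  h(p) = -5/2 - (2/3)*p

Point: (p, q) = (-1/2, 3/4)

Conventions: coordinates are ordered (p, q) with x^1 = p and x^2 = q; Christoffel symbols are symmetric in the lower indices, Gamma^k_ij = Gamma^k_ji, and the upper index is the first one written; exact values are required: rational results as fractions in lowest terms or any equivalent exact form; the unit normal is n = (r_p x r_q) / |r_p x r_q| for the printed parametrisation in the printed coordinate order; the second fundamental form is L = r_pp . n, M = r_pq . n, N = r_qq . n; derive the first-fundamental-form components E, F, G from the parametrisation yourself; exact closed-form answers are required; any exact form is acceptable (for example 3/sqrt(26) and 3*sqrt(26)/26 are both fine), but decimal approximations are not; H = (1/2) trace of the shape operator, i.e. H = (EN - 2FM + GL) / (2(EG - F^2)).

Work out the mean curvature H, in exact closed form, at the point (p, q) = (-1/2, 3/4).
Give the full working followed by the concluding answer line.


f = 5, f' = 0, f'' = 0, h' = -2/3, h'' = 0
E = 4/9, F = 0, G = 25; answer radicand W^2 = 4/9
unnormalised second-form numerators: l = 0, m = 0, n = -10/3; L = l/sqrt(4/9), and similarly M = m/sqrt(W^2), N = n/sqrt(W^2)
H = (E*n - 2*F*m + G*l) / (2*(EG - F^2)*sqrt(W^2)); E*n - 2*F*m + G*l = -40/27, EG - F^2 = 100/9, so H = (-1/15)/sqrt(4/9)

Answer: H = -1/10


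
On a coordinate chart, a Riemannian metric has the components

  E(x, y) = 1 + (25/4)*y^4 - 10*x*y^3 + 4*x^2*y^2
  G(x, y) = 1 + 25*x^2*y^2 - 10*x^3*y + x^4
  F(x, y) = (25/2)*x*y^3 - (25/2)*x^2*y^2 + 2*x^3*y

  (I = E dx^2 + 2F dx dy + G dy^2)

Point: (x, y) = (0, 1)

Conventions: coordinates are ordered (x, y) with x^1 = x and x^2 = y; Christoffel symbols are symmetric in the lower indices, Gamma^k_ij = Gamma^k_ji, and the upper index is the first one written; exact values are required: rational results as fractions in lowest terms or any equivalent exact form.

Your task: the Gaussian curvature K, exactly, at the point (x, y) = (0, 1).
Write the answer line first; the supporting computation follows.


Answer: K = -400/841

E = 29/4, F = 0, G = 1, EG - F^2 = 29/4 at the point
E_x = -10, E_y = 25, F_x = 25/2, F_y = 0, G_x = 0, G_y = 0
E_yy = 75, F_xy = 75/2, G_xx = 50
K follows from Brioschi's formula, (det M1 - det M2)/(EG - F^2)^2.
M1 = [[-E_yy/2 + F_xy - G_xx/2, E_x/2, F_x - E_y/2], [F_y - G_x/2, E, F], [G_y/2, F, G]] = [[-25, -5, 0], [0, 29/4, 0], [0, 0, 1]]; det M1 = -725/4
M2 = [[0, E_y/2, G_x/2], [E_y/2, E, F], [G_x/2, F, G]] = [[0, 25/2, 0], [25/2, 29/4, 0], [0, 0, 1]]; det M2 = -625/4
det M1 - det M2 = -25; K = -25 / (29/4)^2 = -400/841


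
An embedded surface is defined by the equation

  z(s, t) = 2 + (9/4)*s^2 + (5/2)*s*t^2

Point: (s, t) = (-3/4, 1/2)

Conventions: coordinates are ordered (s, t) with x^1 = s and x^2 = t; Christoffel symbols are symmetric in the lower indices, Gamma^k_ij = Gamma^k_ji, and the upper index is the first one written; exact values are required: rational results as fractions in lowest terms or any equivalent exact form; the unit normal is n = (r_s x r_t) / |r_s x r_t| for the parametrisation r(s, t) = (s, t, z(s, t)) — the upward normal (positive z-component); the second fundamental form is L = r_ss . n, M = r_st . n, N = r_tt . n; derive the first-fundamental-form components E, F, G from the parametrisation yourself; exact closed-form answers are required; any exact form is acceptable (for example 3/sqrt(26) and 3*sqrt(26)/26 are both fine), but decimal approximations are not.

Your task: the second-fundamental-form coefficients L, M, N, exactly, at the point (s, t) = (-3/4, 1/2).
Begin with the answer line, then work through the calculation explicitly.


Answer: L = 36*sqrt(773)/773, M = 20*sqrt(773)/773, N = -30*sqrt(773)/773

z_s = -11/4, z_t = -15/8, z_ss = 9/2, z_st = 5/2, z_tt = -15/4
E = 137/16, F = 165/32, G = 289/64; answer radicand W^2 = 773/64
unnormalised second-form numerators: l = 9/2, m = 5/2, n = -15/4; L = l/sqrt(773/64), and similarly M = m/sqrt(W^2), N = n/sqrt(W^2)


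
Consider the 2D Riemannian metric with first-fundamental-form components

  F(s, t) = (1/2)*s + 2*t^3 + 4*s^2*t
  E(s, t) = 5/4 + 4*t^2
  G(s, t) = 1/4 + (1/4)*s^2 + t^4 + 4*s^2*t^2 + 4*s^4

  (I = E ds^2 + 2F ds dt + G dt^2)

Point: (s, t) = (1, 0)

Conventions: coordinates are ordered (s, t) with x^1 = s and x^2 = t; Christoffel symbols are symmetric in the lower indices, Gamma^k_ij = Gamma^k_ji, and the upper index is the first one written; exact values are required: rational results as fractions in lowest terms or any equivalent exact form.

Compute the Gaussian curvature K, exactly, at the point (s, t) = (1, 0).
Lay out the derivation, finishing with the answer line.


E = 5/4, F = 1/2, G = 9/2, EG - F^2 = 43/8 at the point
E_s = 0, E_t = 0, F_s = 1/2, F_t = 4, G_s = 33/2, G_t = 0
E_tt = 8, F_st = 8, G_ss = 97/2
By Brioschi, K is (det M1 - det M2) divided by (EG - F^2) squared.
M1 = [[-E_tt/2 + F_st - G_ss/2, E_s/2, F_s - E_t/2], [F_t - G_s/2, E, F], [G_t/2, F, G]] = [[-81/4, 0, 1/2], [-17/4, 5/4, 1/2], [0, 1/2, 9/2]]; det M1 = -3517/32
M2 = [[0, E_t/2, G_s/2], [E_t/2, E, F], [G_s/2, F, G]] = [[0, 0, 33/4], [0, 5/4, 1/2], [33/4, 1/2, 9/2]]; det M2 = -5445/64
det M1 - det M2 = -1589/64; K = -1589/64 / (43/8)^2 = -1589/1849

Answer: K = -1589/1849


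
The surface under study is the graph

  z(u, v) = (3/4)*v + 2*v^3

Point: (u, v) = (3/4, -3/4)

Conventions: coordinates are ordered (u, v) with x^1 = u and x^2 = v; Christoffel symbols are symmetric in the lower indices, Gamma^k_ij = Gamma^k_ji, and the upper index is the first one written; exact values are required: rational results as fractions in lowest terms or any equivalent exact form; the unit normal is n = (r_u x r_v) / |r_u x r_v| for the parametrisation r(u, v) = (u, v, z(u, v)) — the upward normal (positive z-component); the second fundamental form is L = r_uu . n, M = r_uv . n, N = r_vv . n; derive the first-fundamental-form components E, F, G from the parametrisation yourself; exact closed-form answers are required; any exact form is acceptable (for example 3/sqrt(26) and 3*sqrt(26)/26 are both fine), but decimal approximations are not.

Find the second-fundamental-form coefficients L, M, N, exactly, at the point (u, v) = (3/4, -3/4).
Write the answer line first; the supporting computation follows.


Answer: L = 0, M = 0, N = -72*sqrt(1153)/1153

z_u = 0, z_v = 33/8, z_uu = 0, z_uv = 0, z_vv = -9
E = 1, F = 0, G = 1153/64; answer radicand W^2 = 1153/64
unnormalised second-form numerators: l = 0, m = 0, n = -9; L = l/sqrt(1153/64), and similarly M = m/sqrt(W^2), N = n/sqrt(W^2)


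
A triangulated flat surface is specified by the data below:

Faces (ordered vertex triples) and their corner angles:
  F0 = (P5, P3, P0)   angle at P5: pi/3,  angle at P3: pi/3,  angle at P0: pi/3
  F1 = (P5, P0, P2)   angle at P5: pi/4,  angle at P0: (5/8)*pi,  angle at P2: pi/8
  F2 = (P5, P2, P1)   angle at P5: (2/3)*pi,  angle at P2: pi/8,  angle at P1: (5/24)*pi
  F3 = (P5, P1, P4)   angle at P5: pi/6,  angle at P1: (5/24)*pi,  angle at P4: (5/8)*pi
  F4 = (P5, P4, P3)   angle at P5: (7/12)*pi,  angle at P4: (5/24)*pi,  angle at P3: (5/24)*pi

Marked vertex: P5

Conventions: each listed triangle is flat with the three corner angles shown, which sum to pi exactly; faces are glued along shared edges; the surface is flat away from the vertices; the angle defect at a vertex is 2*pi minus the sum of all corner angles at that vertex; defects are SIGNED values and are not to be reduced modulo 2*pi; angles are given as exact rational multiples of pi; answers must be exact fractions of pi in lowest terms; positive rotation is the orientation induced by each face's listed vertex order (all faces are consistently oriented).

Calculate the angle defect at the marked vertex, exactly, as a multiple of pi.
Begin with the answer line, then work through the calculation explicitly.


Answer: defect(P5) = 0

Sum of corner angles at P5: 2*pi
defect = 2*pi - 2*pi


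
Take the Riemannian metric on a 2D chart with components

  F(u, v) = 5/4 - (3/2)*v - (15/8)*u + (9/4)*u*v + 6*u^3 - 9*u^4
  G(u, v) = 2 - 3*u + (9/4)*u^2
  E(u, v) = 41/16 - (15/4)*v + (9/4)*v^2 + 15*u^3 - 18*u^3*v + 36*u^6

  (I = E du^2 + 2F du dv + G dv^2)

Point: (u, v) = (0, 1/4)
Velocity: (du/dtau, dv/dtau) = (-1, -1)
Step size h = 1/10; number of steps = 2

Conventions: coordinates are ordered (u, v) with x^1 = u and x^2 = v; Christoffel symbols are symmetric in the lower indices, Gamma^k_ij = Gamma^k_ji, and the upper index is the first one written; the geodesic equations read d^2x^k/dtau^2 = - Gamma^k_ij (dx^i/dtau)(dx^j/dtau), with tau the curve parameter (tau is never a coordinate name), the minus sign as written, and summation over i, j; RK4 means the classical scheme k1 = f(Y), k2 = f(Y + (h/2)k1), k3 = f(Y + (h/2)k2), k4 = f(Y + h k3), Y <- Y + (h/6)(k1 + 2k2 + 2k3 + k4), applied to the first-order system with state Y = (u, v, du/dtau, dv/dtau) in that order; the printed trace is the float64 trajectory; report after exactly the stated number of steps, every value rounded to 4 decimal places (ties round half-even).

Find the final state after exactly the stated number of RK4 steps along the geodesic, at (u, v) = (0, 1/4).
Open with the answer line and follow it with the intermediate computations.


Answer: u = -0.1841, v = 0.0680, du/dtau = -0.8567, dv/dtau = -0.8374

f(Y) = (du/dtau, dv/dtau, -Gamma^u_ij Y'^i Y'^j, -Gamma^v_ij Y'^i Y'^j) with the Gammas evaluated at the stage position; h = 0.100000; intermediate values shown to 6 dp
step 0: u = 0.0000, v = 0.2500, du/dtau = -1.0000, dv/dtau = -1.0000
step 1:
  k1: at (u, v) = (0.000000, 0.250000), (du/dtau, dv/dtau) = (-1.000000, -1.000000); Gamma_uuu = 0.000000, Gamma_uuv = -0.474576, Gamma_uvv = 0.000000, Gamma_vuu = 0.000000, Gamma_vuv = -0.542373, Gamma_vvv = 0.000000; k1 = (-1.000000, -1.000000, 0.949153, 1.084746)
  k2: at (u, v) = (-0.050000, 0.200000), (du/dtau, dv/dtau) = (-0.952542, -0.945763); Gamma_uuu = 0.013975, Gamma_uuv = -0.465821, Gamma_uvv = 0.000000, Gamma_vuu = 0.015826, Gamma_vuv = -0.527530, Gamma_vvv = 0.000000; k2 = (-0.952542, -0.945763, 0.826617, 0.936121)
  k3: at (u, v) = (-0.047627, 0.202712), (du/dtau, dv/dtau) = (-0.958669, -0.953194); Gamma_uuu = 0.012690, Gamma_uuv = -0.466186, Gamma_uvv = 0.000000, Gamma_vuu = 0.014383, Gamma_vuv = -0.528402, Gamma_vvv = 0.000000; k3 = (-0.958669, -0.953194, 0.840337, 0.952487)
  k4: at (u, v) = (-0.095867, 0.154681), (du/dtau, dv/dtau) = (-0.915966, -0.904751); Gamma_uuu = 0.050251, Gamma_uuv = -0.455644, Gamma_uvv = 0.000000, Gamma_vuu = 0.056757, Gamma_vuv = -0.514634, Gamma_vvv = 0.000000; k4 = (-0.915966, -0.904751, 0.713045, 0.805358)
  Y <- Y + (h/6)(k1 + 2k2 + 2k3 + k4): u = -0.0956, v = 0.1550, du/dtau = -0.9167, dv/dtau = -0.9055
step 2:
  k1: at (u, v) = (-0.095640, 0.154956), (du/dtau, dv/dtau) = (-0.916732, -0.905545); Gamma_uuu = 0.050018, Gamma_uuv = -0.455686, Gamma_uvv = 0.000000, Gamma_vuu = 0.056497, Gamma_vuv = -0.514718, Gamma_vvv = 0.000000; k1 = (-0.916732, -0.905545, 0.714533, 0.807098)
  k2: at (u, v) = (-0.141476, 0.109678), (du/dtau, dv/dtau) = (-0.881005, -0.865190); Gamma_uuu = 0.106603, Gamma_uuv = -0.443832, Gamma_uvv = 0.000000, Gamma_vuu = 0.120942, Gamma_vuv = -0.503531, Gamma_vvv = 0.000000; k2 = (-0.881005, -0.865190, 0.593868, 0.673749)
  k3: at (u, v) = (-0.139690, 0.111696), (du/dtau, dv/dtau) = (-0.887038, -0.871857); Gamma_uuu = 0.104029, Gamma_uuv = -0.444265, Gamma_uvv = 0.000000, Gamma_vuu = 0.118025, Gamma_vuv = -0.504036, Gamma_vvv = 0.000000; k3 = (-0.887038, -0.871857, 0.605309, 0.686748)
  k4: at (u, v) = (-0.184344, 0.067770), (du/dtau, dv/dtau) = (-0.856201, -0.836870); Gamma_uuu = 0.175870, Gamma_uuv = -0.431276, Gamma_uvv = 0.000000, Gamma_vuu = 0.202115, Gamma_vuv = -0.495635, Gamma_vvv = 0.000000; k4 = (-0.856201, -0.836870, 0.489116, 0.562106)
  Y <- Y + (h/6)(k1 + 2k2 + 2k3 + k4): u = -0.1841, v = 0.0680, du/dtau = -0.8567, dv/dtau = -0.8374


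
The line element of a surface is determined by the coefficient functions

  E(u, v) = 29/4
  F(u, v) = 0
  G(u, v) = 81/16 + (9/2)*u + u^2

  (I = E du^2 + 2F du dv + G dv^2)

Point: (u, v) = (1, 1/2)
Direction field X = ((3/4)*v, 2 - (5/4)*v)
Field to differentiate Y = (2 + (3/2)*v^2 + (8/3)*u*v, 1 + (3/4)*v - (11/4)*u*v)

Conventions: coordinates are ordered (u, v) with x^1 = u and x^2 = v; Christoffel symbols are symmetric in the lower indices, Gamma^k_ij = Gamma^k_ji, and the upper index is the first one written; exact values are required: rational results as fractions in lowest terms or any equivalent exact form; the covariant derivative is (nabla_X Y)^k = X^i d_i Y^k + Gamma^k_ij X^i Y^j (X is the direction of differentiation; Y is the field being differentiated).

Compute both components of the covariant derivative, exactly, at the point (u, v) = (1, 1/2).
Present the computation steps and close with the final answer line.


E = 29/4, F = 0, G = 169/16 at the point
E_u = 0, E_v = 0, F_u = 0, F_v = 0, G_u = 13/2, G_v = 0
EG - F^2 = 4901/64;  g^inv = (64/4901) * [[169/16, 0], [0, 29/4]]
first-kind symbols [ij,l] = (1/2)(d_i g_jl + d_j g_il - d_l g_ij): [uu,u] = E_u/2 = 0, [uu,v] = F_u - E_v/2 = 0, [uv,u] = E_v/2 = 0, [uv,v] = G_u/2 = 13/4, [vv,u] = F_v - G_u/2 = -13/4, [vv,v] = G_v/2 = 0
Gamma^u_ij = (G*[ij,u] - F*[ij,v])/(EG - F^2), Gamma^v_ij = (E*[ij,v] - F*[ij,u])/(EG - F^2)
Gamma_uuu = 0, Gamma_uuv = 0, Gamma_uvv = -13/29, Gamma_vuu = 0, Gamma_vuv = 4/13, Gamma_vvv = 0
X = (3/8, 11/8), Y = (89/24, 0) at the point

Answer: (nabla_X Y)^u = 299/48, (nabla_X Y)^v = -4235/2496


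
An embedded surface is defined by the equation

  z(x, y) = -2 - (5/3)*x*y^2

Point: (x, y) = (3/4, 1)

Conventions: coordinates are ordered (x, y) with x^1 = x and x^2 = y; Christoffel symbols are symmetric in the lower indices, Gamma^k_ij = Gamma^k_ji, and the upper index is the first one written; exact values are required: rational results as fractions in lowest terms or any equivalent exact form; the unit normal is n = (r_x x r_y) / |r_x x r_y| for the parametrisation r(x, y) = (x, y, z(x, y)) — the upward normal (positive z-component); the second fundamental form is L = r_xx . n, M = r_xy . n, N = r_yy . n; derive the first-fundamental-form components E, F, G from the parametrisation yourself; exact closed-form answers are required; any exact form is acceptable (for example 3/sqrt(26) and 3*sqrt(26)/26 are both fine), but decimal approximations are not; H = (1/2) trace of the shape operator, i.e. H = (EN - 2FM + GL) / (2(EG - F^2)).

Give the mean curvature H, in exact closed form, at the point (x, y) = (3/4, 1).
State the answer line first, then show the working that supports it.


Answer: H = 1980/6859

z_x = -5/3, z_y = -5/2, z_xx = 0, z_xy = -10/3, z_yy = -5/2
E = 34/9, F = 25/6, G = 29/4; answer radicand W^2 = 361/36
unnormalised second-form numerators: l = 0, m = -10/3, n = -5/2; L = l/sqrt(361/36), and similarly M = m/sqrt(W^2), N = n/sqrt(W^2)
H = (E*n - 2*F*m + G*l) / (2*(EG - F^2)*sqrt(W^2)); E*n - 2*F*m + G*l = 55/3, EG - F^2 = 361/36, so H = (330/361)/sqrt(361/36)
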